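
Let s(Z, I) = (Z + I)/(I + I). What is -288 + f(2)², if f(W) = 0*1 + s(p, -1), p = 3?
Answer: -287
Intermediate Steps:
s(Z, I) = (I + Z)/(2*I) (s(Z, I) = (I + Z)/((2*I)) = (I + Z)*(1/(2*I)) = (I + Z)/(2*I))
f(W) = -1 (f(W) = 0*1 + (½)*(-1 + 3)/(-1) = 0 + (½)*(-1)*2 = 0 - 1 = -1)
-288 + f(2)² = -288 + (-1)² = -288 + 1 = -287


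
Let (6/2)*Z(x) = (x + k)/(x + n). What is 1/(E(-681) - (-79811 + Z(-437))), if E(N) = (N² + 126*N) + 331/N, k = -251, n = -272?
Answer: 160943/73674103053 ≈ 2.1845e-6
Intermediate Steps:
Z(x) = (-251 + x)/(3*(-272 + x)) (Z(x) = ((x - 251)/(x - 272))/3 = ((-251 + x)/(-272 + x))/3 = (-251 + x)/(3*(-272 + x)))
E(N) = N² + 126*N + 331/N
1/(E(-681) - (-79811 + Z(-437))) = 1/((331 + (-681)²*(126 - 681))/(-681) - (-79811 + (-251 - 437)/(3*(-272 - 437)))) = 1/(-(331 + 463761*(-555))/681 - (-79811 + (⅓)*(-688)/(-709))) = 1/(-(331 - 257387355)/681 - (-79811 + (⅓)*(-1/709)*(-688))) = 1/(-1/681*(-257387024) - (-79811 + 688/2127)) = 1/(257387024/681 - 1*(-169757309/2127)) = 1/(257387024/681 + 169757309/2127) = 1/(73674103053/160943) = 160943/73674103053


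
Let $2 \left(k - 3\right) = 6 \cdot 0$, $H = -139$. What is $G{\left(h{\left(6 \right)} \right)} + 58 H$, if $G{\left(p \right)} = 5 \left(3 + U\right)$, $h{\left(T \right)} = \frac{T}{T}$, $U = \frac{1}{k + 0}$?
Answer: $- \frac{24136}{3} \approx -8045.3$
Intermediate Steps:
$k = 3$ ($k = 3 + \frac{6 \cdot 0}{2} = 3 + \frac{1}{2} \cdot 0 = 3 + 0 = 3$)
$U = \frac{1}{3}$ ($U = \frac{1}{3 + 0} = \frac{1}{3} \approx 0.33333$)
$h{\left(T \right)} = 1$
$G{\left(p \right)} = \frac{50}{3}$ ($G{\left(p \right)} = 5 \left(3 + \frac{1}{3}\right) = 5 \cdot \frac{10}{3} = \frac{50}{3}$)
$G{\left(h{\left(6 \right)} \right)} + 58 H = \frac{50}{3} + 58 \left(-139\right) = \frac{50}{3} - 8062 = - \frac{24136}{3}$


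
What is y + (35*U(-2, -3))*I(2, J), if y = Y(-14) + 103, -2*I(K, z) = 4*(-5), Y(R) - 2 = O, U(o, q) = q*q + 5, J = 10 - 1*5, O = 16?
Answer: 5021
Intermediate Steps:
J = 5 (J = 10 - 5 = 5)
U(o, q) = 5 + q**2 (U(o, q) = q**2 + 5 = 5 + q**2)
Y(R) = 18 (Y(R) = 2 + 16 = 18)
I(K, z) = 10 (I(K, z) = -2*(-5) = -1/2*(-20) = 10)
y = 121 (y = 18 + 103 = 121)
y + (35*U(-2, -3))*I(2, J) = 121 + (35*(5 + (-3)**2))*10 = 121 + (35*(5 + 9))*10 = 121 + (35*14)*10 = 121 + 490*10 = 121 + 4900 = 5021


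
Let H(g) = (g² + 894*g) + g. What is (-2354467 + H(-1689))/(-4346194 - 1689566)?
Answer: 1013401/6035760 ≈ 0.16790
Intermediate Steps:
H(g) = g² + 895*g
(-2354467 + H(-1689))/(-4346194 - 1689566) = (-2354467 - 1689*(895 - 1689))/(-4346194 - 1689566) = (-2354467 - 1689*(-794))/(-6035760) = (-2354467 + 1341066)*(-1/6035760) = -1013401*(-1/6035760) = 1013401/6035760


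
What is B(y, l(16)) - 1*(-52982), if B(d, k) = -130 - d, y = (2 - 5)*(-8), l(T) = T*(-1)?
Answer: 52828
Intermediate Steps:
l(T) = -T
y = 24 (y = -3*(-8) = 24)
B(y, l(16)) - 1*(-52982) = (-130 - 1*24) - 1*(-52982) = (-130 - 24) + 52982 = -154 + 52982 = 52828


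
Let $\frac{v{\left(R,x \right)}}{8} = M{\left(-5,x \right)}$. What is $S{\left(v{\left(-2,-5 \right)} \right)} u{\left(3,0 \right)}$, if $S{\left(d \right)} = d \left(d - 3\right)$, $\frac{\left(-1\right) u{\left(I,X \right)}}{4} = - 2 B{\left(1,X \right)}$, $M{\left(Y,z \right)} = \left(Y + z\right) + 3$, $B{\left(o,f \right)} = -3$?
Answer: $-79296$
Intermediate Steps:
$M{\left(Y,z \right)} = 3 + Y + z$
$u{\left(I,X \right)} = -24$ ($u{\left(I,X \right)} = - 4 \left(\left(-2\right) \left(-3\right)\right) = \left(-4\right) 6 = -24$)
$v{\left(R,x \right)} = -16 + 8 x$ ($v{\left(R,x \right)} = 8 \left(3 - 5 + x\right) = 8 \left(-2 + x\right) = -16 + 8 x$)
$S{\left(d \right)} = d \left(-3 + d\right)$
$S{\left(v{\left(-2,-5 \right)} \right)} u{\left(3,0 \right)} = \left(-16 + 8 \left(-5\right)\right) \left(-3 + \left(-16 + 8 \left(-5\right)\right)\right) \left(-24\right) = \left(-16 - 40\right) \left(-3 - 56\right) \left(-24\right) = - 56 \left(-3 - 56\right) \left(-24\right) = \left(-56\right) \left(-59\right) \left(-24\right) = 3304 \left(-24\right) = -79296$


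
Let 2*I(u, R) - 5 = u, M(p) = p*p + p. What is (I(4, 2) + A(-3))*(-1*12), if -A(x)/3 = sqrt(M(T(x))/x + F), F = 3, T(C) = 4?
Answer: -54 + 12*I*sqrt(33) ≈ -54.0 + 68.935*I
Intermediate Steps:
M(p) = p + p**2 (M(p) = p**2 + p = p + p**2)
I(u, R) = 5/2 + u/2
A(x) = -3*sqrt(3 + 20/x) (A(x) = -3*sqrt((4*(1 + 4))/x + 3) = -3*sqrt((4*5)/x + 3) = -3*sqrt(20/x + 3) = -3*sqrt(3 + 20/x))
(I(4, 2) + A(-3))*(-1*12) = ((5/2 + (1/2)*4) - 3*sqrt(3 + 20/(-3)))*(-1*12) = ((5/2 + 2) - 3*sqrt(3 + 20*(-1/3)))*(-12) = (9/2 - 3*sqrt(3 - 20/3))*(-12) = (9/2 - I*sqrt(33))*(-12) = -54 + 12*I*sqrt(33)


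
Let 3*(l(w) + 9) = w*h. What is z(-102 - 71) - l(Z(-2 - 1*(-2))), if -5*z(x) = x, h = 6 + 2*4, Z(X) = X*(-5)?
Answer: 218/5 ≈ 43.600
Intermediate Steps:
Z(X) = -5*X
h = 14 (h = 6 + 8 = 14)
l(w) = -9 + 14*w/3 (l(w) = -9 + (w*14)/3 = -9 + (14*w)/3 = -9 + 14*w/3)
z(x) = -x/5
z(-102 - 71) - l(Z(-2 - 1*(-2))) = -(-102 - 71)/5 - (-9 + 14*(-5*(-2 - 1*(-2)))/3) = -1/5*(-173) - (-9 + 14*(-5*(-2 + 2))/3) = 173/5 - (-9 + 14*(-5*0)/3) = 173/5 - (-9 + (14/3)*0) = 173/5 - (-9 + 0) = 173/5 - 1*(-9) = 173/5 + 9 = 218/5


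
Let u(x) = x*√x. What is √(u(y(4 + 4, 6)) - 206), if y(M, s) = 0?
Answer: I*√206 ≈ 14.353*I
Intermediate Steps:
u(x) = x^(3/2)
√(u(y(4 + 4, 6)) - 206) = √(0^(3/2) - 206) = √(0 - 206) = √(-206) = I*√206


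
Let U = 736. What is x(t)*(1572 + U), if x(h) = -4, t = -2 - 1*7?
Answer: -9232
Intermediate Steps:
t = -9 (t = -2 - 7 = -9)
x(t)*(1572 + U) = -4*(1572 + 736) = -4*2308 = -9232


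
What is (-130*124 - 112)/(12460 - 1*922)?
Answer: -8116/5769 ≈ -1.4068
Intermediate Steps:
(-130*124 - 112)/(12460 - 1*922) = (-16120 - 112)/(12460 - 922) = -16232/11538 = -16232*1/11538 = -8116/5769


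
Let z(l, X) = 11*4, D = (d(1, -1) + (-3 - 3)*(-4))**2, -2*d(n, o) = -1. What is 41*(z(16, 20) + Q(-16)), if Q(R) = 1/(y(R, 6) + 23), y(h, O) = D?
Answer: 4497536/2493 ≈ 1804.1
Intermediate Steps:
d(n, o) = 1/2 (d(n, o) = -1/2*(-1) = 1/2)
D = 2401/4 (D = (1/2 + (-3 - 3)*(-4))**2 = (1/2 - 6*(-4))**2 = (1/2 + 24)**2 = (49/2)**2 = 2401/4 ≈ 600.25)
z(l, X) = 44
y(h, O) = 2401/4
Q(R) = 4/2493 (Q(R) = 1/(2401/4 + 23) = 1/(2493/4) = 4/2493)
41*(z(16, 20) + Q(-16)) = 41*(44 + 4/2493) = 41*(109696/2493) = 4497536/2493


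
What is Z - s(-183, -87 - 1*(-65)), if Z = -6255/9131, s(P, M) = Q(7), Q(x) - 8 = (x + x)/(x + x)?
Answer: -88434/9131 ≈ -9.6850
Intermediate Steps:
Q(x) = 9 (Q(x) = 8 + (x + x)/(x + x) = 8 + (2*x)/((2*x)) = 8 + (2*x)*(1/(2*x)) = 8 + 1 = 9)
s(P, M) = 9
Z = -6255/9131 (Z = -6255*1/9131 = -6255/9131 ≈ -0.68503)
Z - s(-183, -87 - 1*(-65)) = -6255/9131 - 1*9 = -6255/9131 - 9 = -88434/9131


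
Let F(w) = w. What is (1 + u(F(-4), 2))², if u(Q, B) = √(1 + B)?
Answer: (1 + √3)² ≈ 7.4641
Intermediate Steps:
(1 + u(F(-4), 2))² = (1 + √(1 + 2))² = (1 + √3)²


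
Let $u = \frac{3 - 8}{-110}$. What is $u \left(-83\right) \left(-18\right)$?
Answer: $\frac{747}{11} \approx 67.909$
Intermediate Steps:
$u = \frac{1}{22}$ ($u = \left(3 - 8\right) \left(- \frac{1}{110}\right) = \left(-5\right) \left(- \frac{1}{110}\right) = \frac{1}{22} \approx 0.045455$)
$u \left(-83\right) \left(-18\right) = \frac{1}{22} \left(-83\right) \left(-18\right) = \left(- \frac{83}{22}\right) \left(-18\right) = \frac{747}{11}$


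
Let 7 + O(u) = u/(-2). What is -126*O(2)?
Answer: 1008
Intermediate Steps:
O(u) = -7 - u/2 (O(u) = -7 + u/(-2) = -7 + u*(-½) = -7 - u/2)
-126*O(2) = -126*(-7 - ½*2) = -126*(-7 - 1) = -126*(-8) = 1008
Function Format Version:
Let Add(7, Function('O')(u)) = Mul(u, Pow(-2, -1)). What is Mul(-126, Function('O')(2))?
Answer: 1008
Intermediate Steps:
Function('O')(u) = Add(-7, Mul(Rational(-1, 2), u)) (Function('O')(u) = Add(-7, Mul(u, Pow(-2, -1))) = Add(-7, Mul(u, Rational(-1, 2))) = Add(-7, Mul(Rational(-1, 2), u)))
Mul(-126, Function('O')(2)) = Mul(-126, Add(-7, Mul(Rational(-1, 2), 2))) = Mul(-126, Add(-7, -1)) = Mul(-126, -8) = 1008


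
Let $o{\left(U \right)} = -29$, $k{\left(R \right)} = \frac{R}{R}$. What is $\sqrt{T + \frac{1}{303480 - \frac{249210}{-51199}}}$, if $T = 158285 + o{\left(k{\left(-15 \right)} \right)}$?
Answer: $\frac{\sqrt{4245361861832900345559630}}{5179373910} \approx 397.81$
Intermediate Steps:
$k{\left(R \right)} = 1$
$T = 158256$ ($T = 158285 - 29 = 158256$)
$\sqrt{T + \frac{1}{303480 - \frac{249210}{-51199}}} = \sqrt{158256 + \frac{1}{303480 - \frac{249210}{-51199}}} = \sqrt{158256 + \frac{1}{303480 - - \frac{249210}{51199}}} = \sqrt{158256 + \frac{1}{303480 + \frac{249210}{51199}}} = \sqrt{158256 + \frac{1}{\frac{15538121730}{51199}}} = \sqrt{158256 + \frac{51199}{15538121730}} = \sqrt{\frac{2459000992554079}{15538121730}} = \frac{\sqrt{4245361861832900345559630}}{5179373910}$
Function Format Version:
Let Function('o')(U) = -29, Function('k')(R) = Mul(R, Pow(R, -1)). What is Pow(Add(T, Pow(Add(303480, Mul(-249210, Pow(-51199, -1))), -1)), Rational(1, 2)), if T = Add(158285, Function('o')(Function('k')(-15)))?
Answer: Mul(Rational(1, 5179373910), Pow(4245361861832900345559630, Rational(1, 2))) ≈ 397.81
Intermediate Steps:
Function('k')(R) = 1
T = 158256 (T = Add(158285, -29) = 158256)
Pow(Add(T, Pow(Add(303480, Mul(-249210, Pow(-51199, -1))), -1)), Rational(1, 2)) = Pow(Add(158256, Pow(Add(303480, Mul(-249210, Pow(-51199, -1))), -1)), Rational(1, 2)) = Pow(Add(158256, Pow(Add(303480, Mul(-249210, Rational(-1, 51199))), -1)), Rational(1, 2)) = Pow(Add(158256, Pow(Add(303480, Rational(249210, 51199)), -1)), Rational(1, 2)) = Pow(Add(158256, Pow(Rational(15538121730, 51199), -1)), Rational(1, 2)) = Pow(Add(158256, Rational(51199, 15538121730)), Rational(1, 2)) = Pow(Rational(2459000992554079, 15538121730), Rational(1, 2)) = Mul(Rational(1, 5179373910), Pow(4245361861832900345559630, Rational(1, 2)))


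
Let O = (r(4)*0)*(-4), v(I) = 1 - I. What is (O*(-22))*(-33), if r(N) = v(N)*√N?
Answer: 0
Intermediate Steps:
r(N) = √N*(1 - N) (r(N) = (1 - N)*√N = √N*(1 - N))
O = 0 (O = ((√4*(1 - 1*4))*0)*(-4) = ((2*(1 - 4))*0)*(-4) = ((2*(-3))*0)*(-4) = -6*0*(-4) = 0*(-4) = 0)
(O*(-22))*(-33) = (0*(-22))*(-33) = 0*(-33) = 0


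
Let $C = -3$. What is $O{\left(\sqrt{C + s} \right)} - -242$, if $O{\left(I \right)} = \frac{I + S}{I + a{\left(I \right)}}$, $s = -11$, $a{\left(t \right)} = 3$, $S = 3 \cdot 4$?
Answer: $\frac{5616}{23} - \frac{9 i \sqrt{14}}{23} \approx 244.17 - 1.4641 i$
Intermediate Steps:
$S = 12$
$O{\left(I \right)} = \frac{12 + I}{3 + I}$ ($O{\left(I \right)} = \frac{I + 12}{I + 3} = \frac{12 + I}{3 + I}$)
$O{\left(\sqrt{C + s} \right)} - -242 = \frac{12 + \sqrt{-3 - 11}}{3 + \sqrt{-3 - 11}} - -242 = \frac{12 + \sqrt{-14}}{3 + \sqrt{-14}} + 242 = \frac{12 + i \sqrt{14}}{3 + i \sqrt{14}} + 242 = 242 + \frac{12 + i \sqrt{14}}{3 + i \sqrt{14}}$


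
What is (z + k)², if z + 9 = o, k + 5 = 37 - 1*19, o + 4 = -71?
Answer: 5041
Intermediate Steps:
o = -75 (o = -4 - 71 = -75)
k = 13 (k = -5 + (37 - 1*19) = -5 + (37 - 19) = -5 + 18 = 13)
z = -84 (z = -9 - 75 = -84)
(z + k)² = (-84 + 13)² = (-71)² = 5041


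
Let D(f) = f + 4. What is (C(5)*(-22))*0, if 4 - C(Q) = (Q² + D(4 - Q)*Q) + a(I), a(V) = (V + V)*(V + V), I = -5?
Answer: 0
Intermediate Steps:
a(V) = 4*V² (a(V) = (2*V)*(2*V) = 4*V²)
D(f) = 4 + f
C(Q) = -96 - Q² - Q*(8 - Q) (C(Q) = 4 - ((Q² + (4 + (4 - Q))*Q) + 4*(-5)²) = 4 - ((Q² + (8 - Q)*Q) + 4*25) = 4 - ((Q² + Q*(8 - Q)) + 100) = 4 - (100 + Q² + Q*(8 - Q)) = 4 + (-100 - Q² - Q*(8 - Q)) = -96 - Q² - Q*(8 - Q))
(C(5)*(-22))*0 = ((-96 - 8*5)*(-22))*0 = ((-96 - 40)*(-22))*0 = -136*(-22)*0 = 2992*0 = 0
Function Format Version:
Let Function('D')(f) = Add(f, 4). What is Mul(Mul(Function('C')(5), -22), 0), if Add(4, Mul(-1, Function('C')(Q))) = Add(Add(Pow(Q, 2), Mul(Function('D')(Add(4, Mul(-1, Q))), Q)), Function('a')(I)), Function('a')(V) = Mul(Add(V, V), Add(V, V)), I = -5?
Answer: 0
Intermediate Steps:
Function('a')(V) = Mul(4, Pow(V, 2)) (Function('a')(V) = Mul(Mul(2, V), Mul(2, V)) = Mul(4, Pow(V, 2)))
Function('D')(f) = Add(4, f)
Function('C')(Q) = Add(-96, Mul(-1, Pow(Q, 2)), Mul(-1, Q, Add(8, Mul(-1, Q)))) (Function('C')(Q) = Add(4, Mul(-1, Add(Add(Pow(Q, 2), Mul(Add(4, Add(4, Mul(-1, Q))), Q)), Mul(4, Pow(-5, 2))))) = Add(4, Mul(-1, Add(Add(Pow(Q, 2), Mul(Add(8, Mul(-1, Q)), Q)), Mul(4, 25)))) = Add(4, Mul(-1, Add(Add(Pow(Q, 2), Mul(Q, Add(8, Mul(-1, Q)))), 100))) = Add(4, Mul(-1, Add(100, Pow(Q, 2), Mul(Q, Add(8, Mul(-1, Q)))))) = Add(4, Add(-100, Mul(-1, Pow(Q, 2)), Mul(-1, Q, Add(8, Mul(-1, Q))))) = Add(-96, Mul(-1, Pow(Q, 2)), Mul(-1, Q, Add(8, Mul(-1, Q)))))
Mul(Mul(Function('C')(5), -22), 0) = Mul(Mul(Add(-96, Mul(-8, 5)), -22), 0) = Mul(Mul(Add(-96, -40), -22), 0) = Mul(Mul(-136, -22), 0) = Mul(2992, 0) = 0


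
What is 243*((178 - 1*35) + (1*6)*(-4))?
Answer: 28917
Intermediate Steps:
243*((178 - 1*35) + (1*6)*(-4)) = 243*((178 - 35) + 6*(-4)) = 243*(143 - 24) = 243*119 = 28917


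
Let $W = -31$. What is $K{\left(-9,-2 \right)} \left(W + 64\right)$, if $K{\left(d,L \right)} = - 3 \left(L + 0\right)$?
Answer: $198$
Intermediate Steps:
$K{\left(d,L \right)} = - 3 L$
$K{\left(-9,-2 \right)} \left(W + 64\right) = \left(-3\right) \left(-2\right) \left(-31 + 64\right) = 6 \cdot 33 = 198$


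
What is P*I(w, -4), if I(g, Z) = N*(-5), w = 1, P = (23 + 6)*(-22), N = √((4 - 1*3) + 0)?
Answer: 3190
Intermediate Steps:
N = 1 (N = √((4 - 3) + 0) = √(1 + 0) = √1 = 1)
P = -638 (P = 29*(-22) = -638)
I(g, Z) = -5 (I(g, Z) = 1*(-5) = -5)
P*I(w, -4) = -638*(-5) = 3190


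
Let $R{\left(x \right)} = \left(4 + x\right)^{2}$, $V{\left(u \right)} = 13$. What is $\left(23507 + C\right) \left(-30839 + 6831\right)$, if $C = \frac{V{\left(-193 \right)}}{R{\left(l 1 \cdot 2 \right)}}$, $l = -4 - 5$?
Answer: $- \frac{27653524770}{49} \approx -5.6436 \cdot 10^{8}$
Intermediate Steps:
$l = -9$
$C = \frac{13}{196}$ ($C = \frac{13}{\left(4 + \left(-9\right) 1 \cdot 2\right)^{2}} = \frac{13}{\left(4 - 18\right)^{2}} = \frac{13}{\left(-14\right)^{2}} = \frac{13}{196} \approx 0.066326$)
$\left(23507 + C\right) \left(-30839 + 6831\right) = \left(23507 + \frac{13}{196}\right) \left(-30839 + 6831\right) = \frac{4607385}{196} \left(-24008\right) = - \frac{27653524770}{49}$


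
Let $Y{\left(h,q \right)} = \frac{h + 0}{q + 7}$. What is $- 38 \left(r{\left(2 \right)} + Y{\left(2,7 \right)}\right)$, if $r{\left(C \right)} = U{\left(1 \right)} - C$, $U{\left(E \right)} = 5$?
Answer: $- \frac{836}{7} \approx -119.43$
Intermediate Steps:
$Y{\left(h,q \right)} = \frac{h}{7 + q}$
$r{\left(C \right)} = 5 - C$
$- 38 \left(r{\left(2 \right)} + Y{\left(2,7 \right)}\right) = - 38 \left(\left(5 - 2\right) + \frac{2}{7 + 7}\right) = - 38 \left(\left(5 - 2\right) + \frac{2}{14}\right) = - 38 \left(3 + 2 \cdot \frac{1}{14}\right) = - 38 \left(3 + \frac{1}{7}\right) = \left(-38\right) \frac{22}{7} = - \frac{836}{7}$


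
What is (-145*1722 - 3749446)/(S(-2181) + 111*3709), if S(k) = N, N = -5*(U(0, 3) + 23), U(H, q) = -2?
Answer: -1999568/205797 ≈ -9.7162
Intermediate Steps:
N = -105 (N = -5*(-2 + 23) = -5*21 = -105)
S(k) = -105
(-145*1722 - 3749446)/(S(-2181) + 111*3709) = (-145*1722 - 3749446)/(-105 + 111*3709) = (-249690 - 3749446)/(-105 + 411699) = -3999136/411594 = -3999136*1/411594 = -1999568/205797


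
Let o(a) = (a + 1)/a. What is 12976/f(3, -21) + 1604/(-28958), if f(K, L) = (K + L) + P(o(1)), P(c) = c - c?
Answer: -93946970/130311 ≈ -720.94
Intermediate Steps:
o(a) = (1 + a)/a
P(c) = 0
f(K, L) = K + L (f(K, L) = (K + L) + 0 = K + L)
12976/f(3, -21) + 1604/(-28958) = 12976/(3 - 21) + 1604/(-28958) = 12976/(-18) + 1604*(-1/28958) = 12976*(-1/18) - 802/14479 = -6488/9 - 802/14479 = -93946970/130311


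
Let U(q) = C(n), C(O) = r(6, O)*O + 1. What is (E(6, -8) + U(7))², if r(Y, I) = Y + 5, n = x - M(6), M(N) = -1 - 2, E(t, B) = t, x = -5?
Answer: 225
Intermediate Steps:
M(N) = -3
n = -2 (n = -5 - 1*(-3) = -5 + 3 = -2)
r(Y, I) = 5 + Y
C(O) = 1 + 11*O (C(O) = (5 + 6)*O + 1 = 11*O + 1 = 1 + 11*O)
U(q) = -21 (U(q) = 1 + 11*(-2) = 1 - 22 = -21)
(E(6, -8) + U(7))² = (6 - 21)² = (-15)² = 225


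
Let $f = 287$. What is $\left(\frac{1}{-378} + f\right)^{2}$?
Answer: $\frac{11768995225}{142884} \approx 82368.0$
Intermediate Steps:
$\left(\frac{1}{-378} + f\right)^{2} = \left(\frac{1}{-378} + 287\right)^{2} = \left(- \frac{1}{378} + 287\right)^{2} = \left(\frac{108485}{378}\right)^{2} = \frac{11768995225}{142884}$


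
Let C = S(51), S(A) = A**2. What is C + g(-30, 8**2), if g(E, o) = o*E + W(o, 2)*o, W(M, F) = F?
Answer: 809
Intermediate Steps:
C = 2601 (C = 51**2 = 2601)
g(E, o) = 2*o + E*o (g(E, o) = o*E + 2*o = E*o + 2*o = 2*o + E*o)
C + g(-30, 8**2) = 2601 + 8**2*(2 - 30) = 2601 + 64*(-28) = 2601 - 1792 = 809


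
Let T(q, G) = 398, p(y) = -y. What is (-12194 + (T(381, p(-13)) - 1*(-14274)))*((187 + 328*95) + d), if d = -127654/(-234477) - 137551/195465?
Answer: 395568611021908156/5092449645 ≈ 7.7677e+7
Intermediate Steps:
d = -2433552239/15277348935 (d = -127654*(-1/234477) - 137551*1/195465 = 127654/234477 - 137551/195465 = -2433552239/15277348935 ≈ -0.15929)
(-12194 + (T(381, p(-13)) - 1*(-14274)))*((187 + 328*95) + d) = (-12194 + (398 - 1*(-14274)))*((187 + 328*95) - 2433552239/15277348935) = (-12194 + (398 + 14274))*((187 + 31160) - 2433552239/15277348935) = (-12194 + 14672)*(31347 - 2433552239/15277348935) = 2478*(478896623513206/15277348935) = 395568611021908156/5092449645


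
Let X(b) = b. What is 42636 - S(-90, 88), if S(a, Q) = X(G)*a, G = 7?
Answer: 43266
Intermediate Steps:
S(a, Q) = 7*a
42636 - S(-90, 88) = 42636 - 7*(-90) = 42636 - 1*(-630) = 42636 + 630 = 43266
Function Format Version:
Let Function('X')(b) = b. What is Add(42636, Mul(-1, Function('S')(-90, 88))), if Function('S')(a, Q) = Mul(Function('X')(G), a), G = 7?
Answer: 43266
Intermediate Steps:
Function('S')(a, Q) = Mul(7, a)
Add(42636, Mul(-1, Function('S')(-90, 88))) = Add(42636, Mul(-1, Mul(7, -90))) = Add(42636, Mul(-1, -630)) = Add(42636, 630) = 43266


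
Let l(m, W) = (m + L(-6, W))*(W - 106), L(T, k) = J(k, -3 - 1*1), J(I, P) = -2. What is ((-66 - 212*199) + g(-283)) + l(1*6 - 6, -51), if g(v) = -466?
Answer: -42406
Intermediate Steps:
L(T, k) = -2
l(m, W) = (-106 + W)*(-2 + m) (l(m, W) = (m - 2)*(W - 106) = (-2 + m)*(-106 + W) = (-106 + W)*(-2 + m))
((-66 - 212*199) + g(-283)) + l(1*6 - 6, -51) = ((-66 - 212*199) - 466) + (212 - 106*(1*6 - 6) - 2*(-51) - 51*(1*6 - 6)) = ((-66 - 42188) - 466) + (212 - 106*(6 - 6) + 102 - 51*(6 - 6)) = (-42254 - 466) + (212 - 106*0 + 102 - 51*0) = -42720 + (212 + 0 + 102 + 0) = -42720 + 314 = -42406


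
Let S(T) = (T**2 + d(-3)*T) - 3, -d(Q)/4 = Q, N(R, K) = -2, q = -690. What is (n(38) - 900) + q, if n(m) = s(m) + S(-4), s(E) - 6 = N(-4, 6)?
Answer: -1621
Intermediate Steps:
d(Q) = -4*Q
s(E) = 4 (s(E) = 6 - 2 = 4)
S(T) = -3 + T**2 + 12*T (S(T) = (T**2 + (-4*(-3))*T) - 3 = (T**2 + 12*T) - 3 = -3 + T**2 + 12*T)
n(m) = -31 (n(m) = 4 + (-3 + (-4)**2 + 12*(-4)) = 4 + (-3 + 16 - 48) = 4 - 35 = -31)
(n(38) - 900) + q = (-31 - 900) - 690 = -931 - 690 = -1621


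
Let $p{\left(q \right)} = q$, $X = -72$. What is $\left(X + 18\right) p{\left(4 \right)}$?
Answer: $-216$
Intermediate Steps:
$\left(X + 18\right) p{\left(4 \right)} = \left(-72 + 18\right) 4 = \left(-54\right) 4 = -216$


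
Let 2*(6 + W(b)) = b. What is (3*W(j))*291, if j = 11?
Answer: -873/2 ≈ -436.50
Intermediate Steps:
W(b) = -6 + b/2
(3*W(j))*291 = (3*(-6 + (1/2)*11))*291 = (3*(-6 + 11/2))*291 = (3*(-1/2))*291 = -3/2*291 = -873/2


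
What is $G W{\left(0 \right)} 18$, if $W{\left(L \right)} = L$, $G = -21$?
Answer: $0$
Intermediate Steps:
$G W{\left(0 \right)} 18 = \left(-21\right) 0 \cdot 18 = 0 \cdot 18 = 0$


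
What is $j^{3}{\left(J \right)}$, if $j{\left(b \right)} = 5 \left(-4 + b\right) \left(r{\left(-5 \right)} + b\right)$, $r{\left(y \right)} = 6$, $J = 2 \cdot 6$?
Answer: $373248000$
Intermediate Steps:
$J = 12$
$j{\left(b \right)} = \left(-20 + 5 b\right) \left(6 + b\right)$ ($j{\left(b \right)} = 5 \left(-4 + b\right) \left(6 + b\right) = \left(-20 + 5 b\right) \left(6 + b\right)$)
$j^{3}{\left(J \right)} = \left(-120 + 5 \cdot 12^{2} + 10 \cdot 12\right)^{3} = \left(-120 + 5 \cdot 144 + 120\right)^{3} = \left(-120 + 720 + 120\right)^{3} = 720^{3} = 373248000$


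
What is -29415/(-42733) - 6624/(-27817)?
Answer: 1101300447/1188703861 ≈ 0.92647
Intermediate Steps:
-29415/(-42733) - 6624/(-27817) = -29415*(-1/42733) - 6624*(-1/27817) = 29415/42733 + 6624/27817 = 1101300447/1188703861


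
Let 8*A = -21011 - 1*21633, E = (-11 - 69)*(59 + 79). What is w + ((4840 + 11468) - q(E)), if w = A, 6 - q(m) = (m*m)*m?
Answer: -2691145706057/2 ≈ -1.3456e+12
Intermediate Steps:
E = -11040 (E = -80*138 = -11040)
q(m) = 6 - m³ (q(m) = 6 - m*m*m = 6 - m²*m = 6 - m³)
A = -10661/2 (A = (-21011 - 1*21633)/8 = (-21011 - 21633)/8 = (⅛)*(-42644) = -10661/2 ≈ -5330.5)
w = -10661/2 ≈ -5330.5
w + ((4840 + 11468) - q(E)) = -10661/2 + ((4840 + 11468) - (6 - 1*(-11040)³)) = -10661/2 + (16308 - (6 - 1*(-1345572864000))) = -10661/2 + (16308 - (6 + 1345572864000)) = -10661/2 + (16308 - 1*1345572864006) = -10661/2 + (16308 - 1345572864006) = -10661/2 - 1345572847698 = -2691145706057/2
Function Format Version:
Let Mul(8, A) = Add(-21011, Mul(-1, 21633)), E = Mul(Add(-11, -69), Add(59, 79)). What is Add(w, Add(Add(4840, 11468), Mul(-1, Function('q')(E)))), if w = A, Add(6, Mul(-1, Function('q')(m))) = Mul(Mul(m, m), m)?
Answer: Rational(-2691145706057, 2) ≈ -1.3456e+12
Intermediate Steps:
E = -11040 (E = Mul(-80, 138) = -11040)
Function('q')(m) = Add(6, Mul(-1, Pow(m, 3))) (Function('q')(m) = Add(6, Mul(-1, Mul(Mul(m, m), m))) = Add(6, Mul(-1, Mul(Pow(m, 2), m))) = Add(6, Mul(-1, Pow(m, 3))))
A = Rational(-10661, 2) (A = Mul(Rational(1, 8), Add(-21011, Mul(-1, 21633))) = Mul(Rational(1, 8), Add(-21011, -21633)) = Mul(Rational(1, 8), -42644) = Rational(-10661, 2) ≈ -5330.5)
w = Rational(-10661, 2) ≈ -5330.5
Add(w, Add(Add(4840, 11468), Mul(-1, Function('q')(E)))) = Add(Rational(-10661, 2), Add(Add(4840, 11468), Mul(-1, Add(6, Mul(-1, Pow(-11040, 3)))))) = Add(Rational(-10661, 2), Add(16308, Mul(-1, Add(6, Mul(-1, -1345572864000))))) = Add(Rational(-10661, 2), Add(16308, Mul(-1, Add(6, 1345572864000)))) = Add(Rational(-10661, 2), Add(16308, Mul(-1, 1345572864006))) = Add(Rational(-10661, 2), Add(16308, -1345572864006)) = Add(Rational(-10661, 2), -1345572847698) = Rational(-2691145706057, 2)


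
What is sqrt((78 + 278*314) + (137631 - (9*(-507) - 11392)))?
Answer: 2*sqrt(60239) ≈ 490.87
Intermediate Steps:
sqrt((78 + 278*314) + (137631 - (9*(-507) - 11392))) = sqrt((78 + 87292) + (137631 - (-4563 - 11392))) = sqrt(87370 + (137631 - 1*(-15955))) = sqrt(87370 + (137631 + 15955)) = sqrt(87370 + 153586) = sqrt(240956) = 2*sqrt(60239)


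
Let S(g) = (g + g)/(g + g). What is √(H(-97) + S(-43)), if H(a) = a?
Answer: 4*I*√6 ≈ 9.798*I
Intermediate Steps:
S(g) = 1 (S(g) = (2*g)/((2*g)) = (2*g)*(1/(2*g)) = 1)
√(H(-97) + S(-43)) = √(-97 + 1) = √(-96) = 4*I*√6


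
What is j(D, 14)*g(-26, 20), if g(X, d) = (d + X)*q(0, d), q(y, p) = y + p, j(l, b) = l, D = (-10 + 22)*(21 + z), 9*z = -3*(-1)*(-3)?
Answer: -28800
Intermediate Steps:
z = -1 (z = (-3*(-1)*(-3))/9 = (3*(-3))/9 = (1/9)*(-9) = -1)
D = 240 (D = (-10 + 22)*(21 - 1) = 12*20 = 240)
q(y, p) = p + y
g(X, d) = d*(X + d) (g(X, d) = (d + X)*(d + 0) = (X + d)*d = d*(X + d))
j(D, 14)*g(-26, 20) = 240*(20*(-26 + 20)) = 240*(20*(-6)) = 240*(-120) = -28800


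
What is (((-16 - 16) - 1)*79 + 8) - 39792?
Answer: -42391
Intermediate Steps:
(((-16 - 16) - 1)*79 + 8) - 39792 = ((-32 - 1)*79 + 8) - 39792 = (-33*79 + 8) - 39792 = (-2607 + 8) - 39792 = -2599 - 39792 = -42391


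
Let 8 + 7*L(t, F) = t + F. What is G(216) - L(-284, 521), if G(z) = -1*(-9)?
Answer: -166/7 ≈ -23.714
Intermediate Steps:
L(t, F) = -8/7 + F/7 + t/7 (L(t, F) = -8/7 + (t + F)/7 = -8/7 + (F + t)/7 = -8/7 + (F/7 + t/7) = -8/7 + F/7 + t/7)
G(z) = 9
G(216) - L(-284, 521) = 9 - (-8/7 + (1/7)*521 + (1/7)*(-284)) = 9 - (-8/7 + 521/7 - 284/7) = 9 - 1*229/7 = 9 - 229/7 = -166/7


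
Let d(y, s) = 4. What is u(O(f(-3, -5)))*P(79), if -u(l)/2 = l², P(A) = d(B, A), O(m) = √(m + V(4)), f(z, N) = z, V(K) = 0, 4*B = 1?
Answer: 24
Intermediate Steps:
B = ¼ (B = (¼)*1 = ¼ ≈ 0.25000)
O(m) = √m (O(m) = √(m + 0) = √m)
P(A) = 4
u(l) = -2*l²
u(O(f(-3, -5)))*P(79) = -2*(√(-3))²*4 = -2*(I*√3)²*4 = -2*(-3)*4 = 6*4 = 24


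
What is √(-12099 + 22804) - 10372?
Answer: -10372 + √10705 ≈ -10269.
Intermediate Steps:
√(-12099 + 22804) - 10372 = √10705 - 10372 = -10372 + √10705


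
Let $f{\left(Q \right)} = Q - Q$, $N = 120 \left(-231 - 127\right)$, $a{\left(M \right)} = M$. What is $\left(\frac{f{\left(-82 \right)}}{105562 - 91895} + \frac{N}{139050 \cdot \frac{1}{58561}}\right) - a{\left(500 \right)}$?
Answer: $- \frac{86176852}{4635} \approx -18593.0$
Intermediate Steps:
$N = -42960$ ($N = 120 \left(-358\right) = -42960$)
$f{\left(Q \right)} = 0$
$\left(\frac{f{\left(-82 \right)}}{105562 - 91895} + \frac{N}{139050 \cdot \frac{1}{58561}}\right) - a{\left(500 \right)} = \left(\frac{0}{105562 - 91895} - \frac{42960}{139050 \cdot \frac{1}{58561}}\right) - 500 = \left(\frac{0}{13667} - \frac{42960}{139050 \cdot \frac{1}{58561}}\right) - 500 = \left(0 \cdot \frac{1}{13667} - \frac{42960}{\frac{139050}{58561}}\right) - 500 = \left(0 - \frac{83859352}{4635}\right) - 500 = - \frac{83859352}{4635} - 500 = - \frac{86176852}{4635}$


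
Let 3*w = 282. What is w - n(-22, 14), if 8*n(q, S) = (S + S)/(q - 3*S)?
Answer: 12039/128 ≈ 94.055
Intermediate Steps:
n(q, S) = S/(4*(q - 3*S)) (n(q, S) = ((S + S)/(q - 3*S))/8 = ((2*S)/(q - 3*S))/8 = (2*S/(q - 3*S))/8 = S/(4*(q - 3*S)))
w = 94 (w = (⅓)*282 = 94)
w - n(-22, 14) = 94 - 14/(4*(-22 - 3*14)) = 94 - 14/(4*(-22 - 42)) = 94 - 14/(4*(-64)) = 94 - 14*(-1)/(4*64) = 94 - 1*(-7/128) = 94 + 7/128 = 12039/128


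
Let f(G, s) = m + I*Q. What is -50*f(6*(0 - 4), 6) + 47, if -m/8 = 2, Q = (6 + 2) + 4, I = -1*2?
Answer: 2047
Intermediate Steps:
I = -2
Q = 12 (Q = 8 + 4 = 12)
m = -16 (m = -8*2 = -16)
f(G, s) = -40 (f(G, s) = -16 - 2*12 = -16 - 24 = -40)
-50*f(6*(0 - 4), 6) + 47 = -50*(-40) + 47 = 2000 + 47 = 2047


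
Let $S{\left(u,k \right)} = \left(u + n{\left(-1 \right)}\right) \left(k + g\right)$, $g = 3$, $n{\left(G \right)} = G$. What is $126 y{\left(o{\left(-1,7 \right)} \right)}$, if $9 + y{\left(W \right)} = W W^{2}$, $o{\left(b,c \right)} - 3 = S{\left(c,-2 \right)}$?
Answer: $90720$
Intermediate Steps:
$S{\left(u,k \right)} = \left(-1 + u\right) \left(3 + k\right)$ ($S{\left(u,k \right)} = \left(u - 1\right) \left(k + 3\right) = \left(-1 + u\right) \left(3 + k\right)$)
$o{\left(b,c \right)} = 2 + c$ ($o{\left(b,c \right)} = 3 - \left(1 - c\right) = 3 + \left(-3 + 2 + 3 c - 2 c\right) = 3 + \left(-1 + c\right) = 2 + c$)
$y{\left(W \right)} = -9 + W^{3}$ ($y{\left(W \right)} = -9 + W W^{2} = -9 + W^{3}$)
$126 y{\left(o{\left(-1,7 \right)} \right)} = 126 \left(-9 + \left(2 + 7\right)^{3}\right) = 126 \left(-9 + 9^{3}\right) = 126 \left(-9 + 729\right) = 126 \cdot 720 = 90720$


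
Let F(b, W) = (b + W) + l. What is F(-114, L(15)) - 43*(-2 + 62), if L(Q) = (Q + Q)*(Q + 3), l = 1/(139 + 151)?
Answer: -624659/290 ≈ -2154.0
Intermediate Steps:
l = 1/290 ≈ 0.0034483
L(Q) = 2*Q*(3 + Q) (L(Q) = (2*Q)*(3 + Q) = 2*Q*(3 + Q))
F(b, W) = 1/290 + W + b (F(b, W) = (b + W) + 1/290 = (W + b) + 1/290 = 1/290 + W + b)
F(-114, L(15)) - 43*(-2 + 62) = (1/290 + 2*15*(3 + 15) - 114) - 43*(-2 + 62) = (1/290 + 2*15*18 - 114) - 43*60 = (1/290 + 540 - 114) - 2580 = 123541/290 - 2580 = -624659/290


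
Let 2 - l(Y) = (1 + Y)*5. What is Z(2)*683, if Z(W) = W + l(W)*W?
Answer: -16392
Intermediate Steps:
l(Y) = -3 - 5*Y (l(Y) = 2 - (1 + Y)*5 = 2 - (5 + 5*Y) = 2 + (-5 - 5*Y) = -3 - 5*Y)
Z(W) = W + W*(-3 - 5*W) (Z(W) = W + (-3 - 5*W)*W = W + W*(-3 - 5*W))
Z(2)*683 = -1*2*(2 + 5*2)*683 = -1*2*(2 + 10)*683 = -1*2*12*683 = -24*683 = -16392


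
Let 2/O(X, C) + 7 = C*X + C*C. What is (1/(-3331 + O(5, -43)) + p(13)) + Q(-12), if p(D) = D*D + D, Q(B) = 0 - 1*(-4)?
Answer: 1008031883/5419535 ≈ 186.00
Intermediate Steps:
O(X, C) = 2/(-7 + C**2 + C*X) (O(X, C) = 2/(-7 + (C*X + C*C)) = 2/(-7 + (C*X + C**2)) = 2/(-7 + (C**2 + C*X)) = 2/(-7 + C**2 + C*X))
Q(B) = 4 (Q(B) = 0 + 4 = 4)
p(D) = D + D**2 (p(D) = D**2 + D = D + D**2)
(1/(-3331 + O(5, -43)) + p(13)) + Q(-12) = (1/(-3331 + 2/(-7 + (-43)**2 - 43*5)) + 13*(1 + 13)) + 4 = (1/(-3331 + 2/(-7 + 1849 - 215)) + 13*14) + 4 = (1/(-3331 + 2/1627) + 182) + 4 = (1/(-5419535/1627) + 182) + 4 = (-1627/5419535 + 182) + 4 = 986353743/5419535 + 4 = 1008031883/5419535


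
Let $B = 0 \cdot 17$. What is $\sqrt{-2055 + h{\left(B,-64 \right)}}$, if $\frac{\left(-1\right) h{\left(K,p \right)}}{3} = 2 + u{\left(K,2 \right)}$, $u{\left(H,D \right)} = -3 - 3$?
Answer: $3 i \sqrt{227} \approx 45.2 i$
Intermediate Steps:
$B = 0$
$u{\left(H,D \right)} = -6$ ($u{\left(H,D \right)} = -3 - 3 = -6$)
$h{\left(K,p \right)} = 12$ ($h{\left(K,p \right)} = - 3 \left(2 - 6\right) = \left(-3\right) \left(-4\right) = 12$)
$\sqrt{-2055 + h{\left(B,-64 \right)}} = \sqrt{-2055 + 12} = \sqrt{-2043} = 3 i \sqrt{227}$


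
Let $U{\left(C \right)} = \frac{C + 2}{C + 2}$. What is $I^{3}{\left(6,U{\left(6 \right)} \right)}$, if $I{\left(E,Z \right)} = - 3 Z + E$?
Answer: $27$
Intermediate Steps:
$U{\left(C \right)} = 1$ ($U{\left(C \right)} = \frac{2 + C}{2 + C} = 1$)
$I{\left(E,Z \right)} = E - 3 Z$
$I^{3}{\left(6,U{\left(6 \right)} \right)} = \left(6 - 3\right)^{3} = 3^{3} = 27$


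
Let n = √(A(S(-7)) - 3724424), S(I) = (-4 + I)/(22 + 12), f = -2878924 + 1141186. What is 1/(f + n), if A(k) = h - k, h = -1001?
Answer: -59083092/102671060790335 - I*√4306590926/102671060790335 ≈ -5.7546e-7 - 6.3917e-10*I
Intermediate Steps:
f = -1737738
S(I) = -2/17 + I/34 (S(I) = (-4 + I)/34 = (-4 + I)*(1/34) = -2/17 + I/34)
A(k) = -1001 - k
n = I*√4306590926/34 (n = √((-1001 - (-2/17 + (1/34)*(-7))) - 3724424) = √((-1001 - (-2/17 - 7/34)) - 3724424) = √((-1001 - 1*(-11/34)) - 3724424) = √((-1001 + 11/34) - 3724424) = √(-34023/34 - 3724424) = √(-126664439/34) = I*√4306590926/34 ≈ 1930.1*I)
1/(f + n) = 1/(-1737738 + I*√4306590926/34)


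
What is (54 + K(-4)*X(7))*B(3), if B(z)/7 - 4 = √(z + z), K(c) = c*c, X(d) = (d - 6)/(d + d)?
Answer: 1544 + 386*√6 ≈ 2489.5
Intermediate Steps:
X(d) = (-6 + d)/(2*d) (X(d) = (-6 + d)/((2*d)) = (-6 + d)*(1/(2*d)) = (-6 + d)/(2*d))
K(c) = c²
B(z) = 28 + 7*√2*√z (B(z) = 28 + 7*√(z + z) = 28 + 7*√(2*z) = 28 + 7*(√2*√z) = 28 + 7*√2*√z)
(54 + K(-4)*X(7))*B(3) = (54 + (-4)²*((½)*(-6 + 7)/7))*(28 + 7*√2*√3) = (54 + 16*((½)*(⅐)*1))*(28 + 7*√6) = (54 + 16*(1/14))*(28 + 7*√6) = (54 + 8/7)*(28 + 7*√6) = 386*(28 + 7*√6)/7 = 1544 + 386*√6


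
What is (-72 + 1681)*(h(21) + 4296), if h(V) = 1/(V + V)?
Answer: 290316697/42 ≈ 6.9123e+6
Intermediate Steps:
h(V) = 1/(2*V)
(-72 + 1681)*(h(21) + 4296) = (-72 + 1681)*((½)/21 + 4296) = 1609*((½)*(1/21) + 4296) = 1609*(1/42 + 4296) = 1609*(180433/42) = 290316697/42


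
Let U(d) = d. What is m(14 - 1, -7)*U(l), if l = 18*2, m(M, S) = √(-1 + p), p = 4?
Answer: 36*√3 ≈ 62.354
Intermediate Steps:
m(M, S) = √3 (m(M, S) = √(-1 + 4) = √3)
l = 36
m(14 - 1, -7)*U(l) = √3*36 = 36*√3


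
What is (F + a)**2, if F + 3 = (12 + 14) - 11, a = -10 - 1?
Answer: 1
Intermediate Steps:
a = -11
F = 12 (F = -3 + ((12 + 14) - 11) = -3 + (26 - 11) = -3 + 15 = 12)
(F + a)**2 = (12 - 11)**2 = 1**2 = 1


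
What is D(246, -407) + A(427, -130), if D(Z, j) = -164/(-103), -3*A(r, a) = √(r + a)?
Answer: 164/103 - √33 ≈ -4.1523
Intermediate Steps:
A(r, a) = -√(a + r)/3 (A(r, a) = -√(r + a)/3 = -√(a + r)/3)
D(Z, j) = 164/103 (D(Z, j) = -164*(-1/103) = 164/103)
D(246, -407) + A(427, -130) = 164/103 - √(-130 + 427)/3 = 164/103 - √33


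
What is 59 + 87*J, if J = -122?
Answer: -10555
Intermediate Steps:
59 + 87*J = 59 + 87*(-122) = 59 - 10614 = -10555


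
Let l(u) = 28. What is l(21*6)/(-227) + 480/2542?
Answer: 18892/288517 ≈ 0.065480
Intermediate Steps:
l(21*6)/(-227) + 480/2542 = 28/(-227) + 480/2542 = 28*(-1/227) + 480*(1/2542) = -28/227 + 240/1271 = 18892/288517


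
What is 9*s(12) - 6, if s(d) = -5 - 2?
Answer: -69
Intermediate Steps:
s(d) = -7
9*s(12) - 6 = 9*(-7) - 6 = -63 - 6 = -69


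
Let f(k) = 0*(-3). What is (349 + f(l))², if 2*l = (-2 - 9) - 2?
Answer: 121801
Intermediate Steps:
l = -13/2 (l = ((-2 - 9) - 2)/2 = (-11 - 2)/2 = (½)*(-13) = -13/2 ≈ -6.5000)
f(k) = 0
(349 + f(l))² = (349 + 0)² = 349² = 121801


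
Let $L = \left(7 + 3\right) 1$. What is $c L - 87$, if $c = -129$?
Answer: $-1377$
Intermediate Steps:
$L = 10$ ($L = 10 \cdot 1 = 10$)
$c L - 87 = \left(-129\right) 10 - 87 = -1290 - 87 = -1377$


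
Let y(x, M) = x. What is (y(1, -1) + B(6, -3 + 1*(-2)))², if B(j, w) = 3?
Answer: 16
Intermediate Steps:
(y(1, -1) + B(6, -3 + 1*(-2)))² = (1 + 3)² = 4² = 16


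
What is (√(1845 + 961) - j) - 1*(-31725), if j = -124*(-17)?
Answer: 29617 + √2806 ≈ 29670.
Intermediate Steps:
j = 2108
(√(1845 + 961) - j) - 1*(-31725) = (√(1845 + 961) - 1*2108) - 1*(-31725) = (√2806 - 2108) + 31725 = (-2108 + √2806) + 31725 = 29617 + √2806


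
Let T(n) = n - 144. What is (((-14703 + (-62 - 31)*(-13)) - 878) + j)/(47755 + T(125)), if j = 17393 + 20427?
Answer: 977/1989 ≈ 0.49120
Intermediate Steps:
T(n) = -144 + n
j = 37820
(((-14703 + (-62 - 31)*(-13)) - 878) + j)/(47755 + T(125)) = (((-14703 + (-62 - 31)*(-13)) - 878) + 37820)/(47755 + (-144 + 125)) = (((-14703 - 93*(-13)) - 878) + 37820)/(47755 - 19) = (((-14703 + 1209) - 878) + 37820)/47736 = ((-13494 - 878) + 37820)*(1/47736) = (-14372 + 37820)*(1/47736) = 23448*(1/47736) = 977/1989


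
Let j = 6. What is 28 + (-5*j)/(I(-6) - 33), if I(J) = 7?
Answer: 379/13 ≈ 29.154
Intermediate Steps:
28 + (-5*j)/(I(-6) - 33) = 28 + (-5*6)/(7 - 33) = 28 - 30/(-26) = 28 - 30*(-1/26) = 28 + 15/13 = 379/13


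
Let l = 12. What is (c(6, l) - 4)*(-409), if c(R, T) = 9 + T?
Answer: -6953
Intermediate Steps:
(c(6, l) - 4)*(-409) = ((9 + 12) - 4)*(-409) = (21 - 4)*(-409) = 17*(-409) = -6953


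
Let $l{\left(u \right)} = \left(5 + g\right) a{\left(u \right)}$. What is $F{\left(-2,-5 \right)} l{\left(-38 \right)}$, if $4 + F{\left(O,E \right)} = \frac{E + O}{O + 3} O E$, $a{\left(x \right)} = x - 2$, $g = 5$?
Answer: $29600$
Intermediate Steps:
$a{\left(x \right)} = -2 + x$
$F{\left(O,E \right)} = -4 + \frac{E O \left(E + O\right)}{3 + O}$ ($F{\left(O,E \right)} = -4 + \frac{E + O}{O + 3} O E = -4 + \frac{E + O}{3 + O} O E = -4 + \frac{O \left(E + O\right)}{3 + O} E = -4 + \frac{E O \left(E + O\right)}{3 + O}$)
$l{\left(u \right)} = -20 + 10 u$ ($l{\left(u \right)} = \left(5 + 5\right) \left(-2 + u\right) = 10 \left(-2 + u\right) = -20 + 10 u$)
$F{\left(-2,-5 \right)} l{\left(-38 \right)} = \frac{-12 - -8 - 5 \left(-2\right)^{2} - 2 \left(-5\right)^{2}}{3 - 2} \left(-20 + 10 \left(-38\right)\right) = \frac{-12 + 8 - 20 - 50}{1} \left(-20 - 380\right) = 1 \left(-12 + 8 - 20 - 50\right) \left(-400\right) = 1 \left(-74\right) \left(-400\right) = \left(-74\right) \left(-400\right) = 29600$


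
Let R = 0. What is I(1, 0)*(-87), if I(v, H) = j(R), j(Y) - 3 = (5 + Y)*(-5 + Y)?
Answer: 1914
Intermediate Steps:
j(Y) = 3 + (-5 + Y)*(5 + Y) (j(Y) = 3 + (5 + Y)*(-5 + Y) = 3 + (-5 + Y)*(5 + Y))
I(v, H) = -22 (I(v, H) = -22 + 0² = -22 + 0 = -22)
I(1, 0)*(-87) = -22*(-87) = 1914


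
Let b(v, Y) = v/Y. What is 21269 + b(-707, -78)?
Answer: 1659689/78 ≈ 21278.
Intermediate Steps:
21269 + b(-707, -78) = 21269 - 707/(-78) = 21269 - 707*(-1/78) = 21269 + 707/78 = 1659689/78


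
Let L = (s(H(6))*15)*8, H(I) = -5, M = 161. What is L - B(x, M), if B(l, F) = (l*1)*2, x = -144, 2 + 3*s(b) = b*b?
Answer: 1208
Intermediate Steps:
s(b) = -⅔ + b²/3 (s(b) = -⅔ + (b*b)/3 = -⅔ + b²/3)
B(l, F) = 2*l (B(l, F) = l*2 = 2*l)
L = 920 (L = ((-⅔ + (⅓)*(-5)²)*15)*8 = ((-⅔ + (⅓)*25)*15)*8 = ((-⅔ + 25/3)*15)*8 = ((23/3)*15)*8 = 115*8 = 920)
L - B(x, M) = 920 - 2*(-144) = 920 - 1*(-288) = 920 + 288 = 1208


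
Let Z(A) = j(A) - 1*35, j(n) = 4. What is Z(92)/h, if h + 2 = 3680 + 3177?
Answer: -31/6855 ≈ -0.0045222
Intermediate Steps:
h = 6855 (h = -2 + (3680 + 3177) = -2 + 6857 = 6855)
Z(A) = -31 (Z(A) = 4 - 1*35 = 4 - 35 = -31)
Z(92)/h = -31/6855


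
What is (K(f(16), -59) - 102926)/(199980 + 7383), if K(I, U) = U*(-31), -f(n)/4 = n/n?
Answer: -33699/69121 ≈ -0.48754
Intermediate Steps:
f(n) = -4 (f(n) = -4*n/n = -4*1 = -4)
K(I, U) = -31*U
(K(f(16), -59) - 102926)/(199980 + 7383) = (-31*(-59) - 102926)/(199980 + 7383) = (1829 - 102926)/207363 = -101097*1/207363 = -33699/69121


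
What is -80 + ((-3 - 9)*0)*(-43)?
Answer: -80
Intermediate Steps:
-80 + ((-3 - 9)*0)*(-43) = -80 - 12*0*(-43) = -80 + 0*(-43) = -80 + 0 = -80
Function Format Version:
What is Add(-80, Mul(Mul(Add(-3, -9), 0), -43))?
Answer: -80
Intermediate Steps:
Add(-80, Mul(Mul(Add(-3, -9), 0), -43)) = Add(-80, Mul(Mul(-12, 0), -43)) = Add(-80, Mul(0, -43)) = Add(-80, 0) = -80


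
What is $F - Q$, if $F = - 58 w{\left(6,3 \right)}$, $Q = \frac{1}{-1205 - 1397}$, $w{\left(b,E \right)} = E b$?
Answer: $- \frac{2716487}{2602} \approx -1044.0$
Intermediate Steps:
$Q = - \frac{1}{2602}$ ($Q = \frac{1}{-2602} = - \frac{1}{2602} \approx -0.00038432$)
$F = -1044$ ($F = - 58 \cdot 3 \cdot 6 = \left(-58\right) 18 = -1044$)
$F - Q = -1044 - - \frac{1}{2602} = -1044 + \frac{1}{2602} = - \frac{2716487}{2602}$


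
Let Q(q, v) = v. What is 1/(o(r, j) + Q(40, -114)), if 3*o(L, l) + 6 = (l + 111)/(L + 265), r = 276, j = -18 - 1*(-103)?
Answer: -1623/188072 ≈ -0.0086297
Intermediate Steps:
j = 85 (j = -18 + 103 = 85)
o(L, l) = -2 + (111 + l)/(3*(265 + L)) (o(L, l) = -2 + ((l + 111)/(L + 265))/3 = -2 + ((111 + l)/(265 + L))/3 = -2 + (111 + l)/(3*(265 + L)))
1/(o(r, j) + Q(40, -114)) = 1/((-1479 + 85 - 6*276)/(3*(265 + 276)) - 114) = 1/((⅓)*(-1479 + 85 - 1656)/541 - 114) = 1/((⅓)*(1/541)*(-3050) - 114) = 1/(-3050/1623 - 114) = 1/(-188072/1623) = -1623/188072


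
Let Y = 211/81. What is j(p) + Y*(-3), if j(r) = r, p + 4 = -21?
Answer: -886/27 ≈ -32.815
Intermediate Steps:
p = -25 (p = -4 - 21 = -25)
Y = 211/81 (Y = 211*(1/81) = 211/81 ≈ 2.6049)
j(p) + Y*(-3) = -25 + (211/81)*(-3) = -25 - 211/27 = -886/27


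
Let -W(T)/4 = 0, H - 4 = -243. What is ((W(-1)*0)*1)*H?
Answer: 0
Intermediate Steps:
H = -239 (H = 4 - 243 = -239)
W(T) = 0 (W(T) = -4*0 = 0)
((W(-1)*0)*1)*H = ((0*0)*1)*(-239) = (0*1)*(-239) = 0*(-239) = 0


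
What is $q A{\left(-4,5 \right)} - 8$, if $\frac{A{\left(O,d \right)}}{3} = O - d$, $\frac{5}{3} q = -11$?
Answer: $\frac{851}{5} \approx 170.2$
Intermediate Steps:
$q = - \frac{33}{5}$ ($q = \frac{3}{5} \left(-11\right) = - \frac{33}{5} \approx -6.6$)
$A{\left(O,d \right)} = - 3 d + 3 O$ ($A{\left(O,d \right)} = 3 \left(O - d\right) = - 3 d + 3 O$)
$q A{\left(-4,5 \right)} - 8 = - \frac{33 \left(\left(-3\right) 5 + 3 \left(-4\right)\right)}{5} - 8 = - \frac{33 \left(-15 - 12\right)}{5} - 8 = \left(- \frac{33}{5}\right) \left(-27\right) - 8 = \frac{891}{5} - 8 = \frac{851}{5}$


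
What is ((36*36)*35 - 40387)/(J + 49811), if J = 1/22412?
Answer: 111454876/1116364133 ≈ 0.099837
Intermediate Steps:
J = 1/22412 ≈ 4.4619e-5
((36*36)*35 - 40387)/(J + 49811) = ((36*36)*35 - 40387)/(1/22412 + 49811) = (1296*35 - 40387)/(1116364133/22412) = (45360 - 40387)*(22412/1116364133) = 4973*(22412/1116364133) = 111454876/1116364133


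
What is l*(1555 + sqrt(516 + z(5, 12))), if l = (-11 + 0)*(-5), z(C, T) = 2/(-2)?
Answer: 85525 + 55*sqrt(515) ≈ 86773.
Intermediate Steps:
z(C, T) = -1 (z(C, T) = 2*(-1/2) = -1)
l = 55 (l = -11*(-5) = 55)
l*(1555 + sqrt(516 + z(5, 12))) = 55*(1555 + sqrt(516 - 1)) = 55*(1555 + sqrt(515)) = 85525 + 55*sqrt(515)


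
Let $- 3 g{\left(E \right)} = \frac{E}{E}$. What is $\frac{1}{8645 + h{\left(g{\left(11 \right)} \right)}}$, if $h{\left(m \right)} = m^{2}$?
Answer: $\frac{9}{77806} \approx 0.00011567$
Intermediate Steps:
$g{\left(E \right)} = - \frac{1}{3}$ ($g{\left(E \right)} = - \frac{E \frac{1}{E}}{3} = \left(- \frac{1}{3}\right) 1 = - \frac{1}{3}$)
$\frac{1}{8645 + h{\left(g{\left(11 \right)} \right)}} = \frac{1}{8645 + \left(- \frac{1}{3}\right)^{2}} = \frac{1}{8645 + \frac{1}{9}} = \frac{1}{\frac{77806}{9}} = \frac{9}{77806}$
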